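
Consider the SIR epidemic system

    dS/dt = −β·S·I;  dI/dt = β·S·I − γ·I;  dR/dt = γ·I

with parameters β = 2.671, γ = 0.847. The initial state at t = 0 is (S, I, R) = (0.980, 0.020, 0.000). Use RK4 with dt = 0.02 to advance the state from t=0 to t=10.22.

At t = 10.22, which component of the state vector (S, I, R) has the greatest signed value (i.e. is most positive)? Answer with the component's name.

t=0.000: state=(0.980, 0.020, 0.000)
step 1 (dt=0.02): k1=(-0.052, 0.035, 0.017), k2=(-0.053, 0.036, 0.017), k3=(-0.053, 0.036, 0.017), k4=(-0.054, 0.037, 0.018); state += dt/6·(k1+2k2+2k3+k4)
t=0.020: state=(0.979, 0.021, 0.000)
t=0.040: state=(0.978, 0.021, 0.001)
t=0.060: state=(0.977, 0.022, 0.001)
continuing one RK4 step at a time; state shown every 25 steps (Δt=0.5):
t=0.500: state=(0.939, 0.047, 0.013)
t=1.000: state=(0.853, 0.103, 0.044)
t=1.500: state=(0.702, 0.192, 0.106)
t=2.000: state=(0.510, 0.283, 0.207)
t=2.500: state=(0.337, 0.324, 0.338)
t=3.000: state=(0.220, 0.306, 0.474)
t=3.500: state=(0.151, 0.256, 0.593)
t=4.000: state=(0.111, 0.199, 0.689)
t=4.500: state=(0.088, 0.149, 0.763)
t=5.000: state=(0.075, 0.109, 0.817)
t=5.500: state=(0.066, 0.078, 0.856)
t=6.000: state=(0.060, 0.056, 0.884)
t=6.500: state=(0.057, 0.039, 0.904)
t=7.000: state=(0.054, 0.028, 0.918)
t=7.500: state=(0.053, 0.019, 0.928)
t=8.000: state=(0.051, 0.014, 0.935)
t=8.500: state=(0.051, 0.010, 0.940)
t=9.000: state=(0.050, 0.007, 0.943)
t=9.500: state=(0.050, 0.005, 0.946)
t=10.000: state=(0.049, 0.003, 0.947)
t=10.220: state=(0.049, 0.003, 0.948)
compare at T: S=0.049, I=0.003, R=0.948

largest component: R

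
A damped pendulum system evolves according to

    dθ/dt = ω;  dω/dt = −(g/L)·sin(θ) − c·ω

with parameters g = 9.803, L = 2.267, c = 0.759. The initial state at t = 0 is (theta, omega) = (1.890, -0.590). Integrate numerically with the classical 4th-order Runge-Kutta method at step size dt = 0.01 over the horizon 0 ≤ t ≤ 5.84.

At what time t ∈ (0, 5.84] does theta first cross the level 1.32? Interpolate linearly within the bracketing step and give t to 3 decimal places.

t=0.000: state=(1.890, -0.590)
step 1 (dt=0.01): k1=(-0.590, -3.658), k2=(-0.608, -3.648), k3=(-0.608, -3.648), k4=(-0.626, -3.638); state += dt/6·(k1+2k2+2k3+k4)
t=0.010: state=(1.884, -0.626)
t=0.020: state=(1.877, -0.663)
t=0.030: state=(1.871, -0.699)
continuing one RK4 step at a time; state shown every 20 steps (Δt=0.2):
t=0.200: state=(1.701, -1.286)
t=0.400: state=(1.381, -1.904)
t=0.430: state=(1.322, -1.986)
next step: t=0.440: state=(1.302, -2.013) — theta has crossed 1.32
linear interpolation between t=0.430 (1.32220) and t=0.440 (1.30220) → t≈0.431

t = 0.431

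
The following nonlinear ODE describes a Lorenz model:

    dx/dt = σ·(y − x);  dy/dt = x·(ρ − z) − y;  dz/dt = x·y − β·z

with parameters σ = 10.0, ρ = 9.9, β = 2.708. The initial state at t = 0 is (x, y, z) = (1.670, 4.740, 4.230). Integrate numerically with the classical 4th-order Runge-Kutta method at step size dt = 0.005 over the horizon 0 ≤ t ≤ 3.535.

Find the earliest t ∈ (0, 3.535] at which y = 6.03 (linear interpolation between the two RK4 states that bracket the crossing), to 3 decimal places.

t = 0.112

t=0.000: state=(1.670, 4.740, 4.230)
step 1 (dt=0.005): k1=(30.700, 4.729, -3.539), k2=(30.051, 5.168, -3.131), k3=(30.078, 5.156, -3.139), k4=(29.454, 5.584, -2.737); state += dt/6·(k1+2k2+2k3+k4)
t=0.005: state=(1.820, 4.766, 4.214)
t=0.010: state=(1.965, 4.796, 4.203)
t=0.015: state=(2.104, 4.830, 4.195)
t=0.110: state=(4.150, 5.997, 4.716)
next step: t=0.115: state=(4.242, 6.075, 4.779) — y has crossed 6.03
linear interpolation between t=0.110 (5.99676) and t=0.115 (6.07469) → t≈0.112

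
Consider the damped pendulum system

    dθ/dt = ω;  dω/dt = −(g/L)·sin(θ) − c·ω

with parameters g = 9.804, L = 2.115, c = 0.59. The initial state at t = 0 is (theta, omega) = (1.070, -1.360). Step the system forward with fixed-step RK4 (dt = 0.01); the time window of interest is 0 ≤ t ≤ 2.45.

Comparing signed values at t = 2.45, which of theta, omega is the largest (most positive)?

t=0.000: state=(1.070, -1.360)
step 1 (dt=0.01): k1=(-1.360, -3.264), k2=(-1.376, -3.239), k3=(-1.376, -3.239), k4=(-1.392, -3.214); state += dt/6·(k1+2k2+2k3+k4)
t=0.010: state=(1.056, -1.392)
t=0.020: state=(1.042, -1.424)
t=0.030: state=(1.028, -1.456)
continuing one RK4 step at a time; state shown every 10 steps (Δt=0.1):
t=0.100: state=(0.919, -1.660)
t=0.200: state=(0.740, -1.896)
t=0.300: state=(0.542, -2.057)
t=0.400: state=(0.332, -2.129)
t=0.500: state=(0.119, -2.107)
t=0.600: state=(-0.086, -1.992)
t=0.700: state=(-0.276, -1.796)
t=0.800: state=(-0.443, -1.533)
t=0.900: state=(-0.582, -1.224)
t=1.000: state=(-0.687, -0.886)
t=1.100: state=(-0.758, -0.536)
t=1.200: state=(-0.795, -0.189)
t=1.300: state=(-0.797, 0.144)
t=1.400: state=(-0.767, 0.454)
t=1.500: state=(-0.707, 0.731)
t=1.600: state=(-0.622, 0.967)
t=1.700: state=(-0.515, 1.154)
t=1.800: state=(-0.393, 1.286)
t=1.900: state=(-0.260, 1.356)
t=2.000: state=(-0.124, 1.364)
t=2.100: state=(0.011, 1.311)
t=2.200: state=(0.137, 1.202)
t=2.300: state=(0.249, 1.046)
t=2.400: state=(0.345, 0.853)
t=2.450: state=(0.385, 0.747)
compare at T: theta=0.385, omega=0.747

largest component: omega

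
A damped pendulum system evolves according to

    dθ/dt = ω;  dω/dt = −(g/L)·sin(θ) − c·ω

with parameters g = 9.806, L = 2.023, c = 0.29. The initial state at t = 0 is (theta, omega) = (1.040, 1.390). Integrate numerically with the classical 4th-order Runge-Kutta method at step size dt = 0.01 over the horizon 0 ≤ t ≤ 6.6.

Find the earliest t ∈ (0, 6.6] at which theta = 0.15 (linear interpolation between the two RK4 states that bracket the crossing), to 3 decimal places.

t = 1.059

t=0.000: state=(1.040, 1.390)
step 1 (dt=0.01): k1=(1.390, -4.583), k2=(1.367, -4.594), k3=(1.367, -4.593), k4=(1.344, -4.603); state += dt/6·(k1+2k2+2k3+k4)
t=0.010: state=(1.054, 1.344)
t=0.020: state=(1.067, 1.298)
t=0.030: state=(1.080, 1.252)
continuing one RK4 step at a time; state shown every 25 steps (Δt=0.25):
t=0.250: state=(1.242, 0.220)
t=0.500: state=(1.155, -0.893)
t=0.750: state=(0.811, -1.809)
t=1.000: state=(0.286, -2.292)
t=1.050: state=(0.171, -2.314)
next step: t=1.060: state=(0.148, -2.315) — theta has crossed 0.15
linear interpolation between t=1.050 (0.17105) and t=1.060 (0.14791) → t≈1.059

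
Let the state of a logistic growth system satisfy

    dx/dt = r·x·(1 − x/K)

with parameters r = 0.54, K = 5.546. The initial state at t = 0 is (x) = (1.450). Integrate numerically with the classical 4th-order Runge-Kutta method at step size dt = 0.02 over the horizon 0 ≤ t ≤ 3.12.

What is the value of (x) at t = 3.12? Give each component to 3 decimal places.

t=0.000: state=(1.450)
step 1 (dt=0.02): k1=(0.578), k2=(0.580), k3=(0.580), k4=(0.581); state += dt/6·(k1+2k2+2k3+k4)
t=0.020: state=(1.462)
t=0.040: state=(1.473)
t=0.060: state=(1.485)
continuing one RK4 step at a time; state shown every 10 steps (Δt=0.2):
t=0.200: state=(1.569)
t=0.400: state=(1.693)
t=0.600: state=(1.823)
t=0.800: state=(1.957)
t=1.000: state=(2.096)
t=1.200: state=(2.238)
t=1.400: state=(2.384)
t=1.600: state=(2.532)
t=1.800: state=(2.681)
t=2.000: state=(2.831)
t=2.200: state=(2.980)
t=2.400: state=(3.128)
t=2.600: state=(3.274)
t=2.800: state=(3.418)
t=3.000: state=(3.557)
t=3.120: state=(3.639)

(x) = (3.639)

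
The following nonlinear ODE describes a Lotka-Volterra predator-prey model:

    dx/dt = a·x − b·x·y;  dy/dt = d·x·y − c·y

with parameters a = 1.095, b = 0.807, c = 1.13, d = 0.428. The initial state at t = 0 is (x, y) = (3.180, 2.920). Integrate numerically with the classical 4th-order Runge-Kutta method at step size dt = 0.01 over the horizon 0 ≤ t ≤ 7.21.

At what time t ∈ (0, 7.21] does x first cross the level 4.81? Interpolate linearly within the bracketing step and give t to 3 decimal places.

t=0.000: state=(3.180, 2.920)
step 1 (dt=0.01): k1=(-4.011, 0.675), k2=(-3.995, 0.650), k3=(-3.994, 0.650), k4=(-3.977, 0.626); state += dt/6·(k1+2k2+2k3+k4)
t=0.010: state=(3.140, 2.927)
t=0.020: state=(3.100, 2.933)
t=0.030: state=(3.061, 2.938)
continuing one RK4 step at a time; state shown every 25 steps (Δt=0.25):
t=0.250: state=(2.303, 2.945)
t=0.500: state=(1.701, 2.744)
t=0.750: state=(1.326, 2.428)
t=1.000: state=(1.106, 2.083)
t=1.250: state=(0.988, 1.755)
t=1.500: state=(0.940, 1.466)
t=1.750: state=(0.943, 1.222)
t=2.000: state=(0.989, 1.021)
t=2.250: state=(1.077, 0.860)
t=2.500: state=(1.206, 0.732)
t=2.750: state=(1.383, 0.633)
t=3.000: state=(1.612, 0.560)
t=3.250: state=(1.904, 0.509)
t=3.500: state=(2.266, 0.480)
t=3.750: state=(2.708, 0.472)
t=4.000: state=(3.234, 0.488)
t=4.250: state=(3.837, 0.537)
t=4.500: state=(4.488, 0.632)
t=4.620: state=(4.799, 0.701)
next step: t=4.630: state=(4.825, 0.707) — x has crossed 4.81
linear interpolation between t=4.620 (4.79938) and t=4.630 (4.82475) → t≈4.624

t = 4.624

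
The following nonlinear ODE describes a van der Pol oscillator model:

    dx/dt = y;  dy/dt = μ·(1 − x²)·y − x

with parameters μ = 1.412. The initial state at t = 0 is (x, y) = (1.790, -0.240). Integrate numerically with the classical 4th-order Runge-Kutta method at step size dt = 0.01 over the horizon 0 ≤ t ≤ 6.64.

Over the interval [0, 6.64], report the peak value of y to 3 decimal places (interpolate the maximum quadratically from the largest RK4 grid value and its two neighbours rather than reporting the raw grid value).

max y = 3.123

t=0.000: state=(1.790, -0.240)
step 1 (dt=0.01): k1=(-0.240, -1.043), k2=(-0.245, -1.027), k3=(-0.245, -1.027), k4=(-0.250, -1.012); state += dt/6·(k1+2k2+2k3+k4)
t=0.010: state=(1.788, -0.250)
t=0.020: state=(1.785, -0.260)
t=0.030: state=(1.782, -0.270)
continuing one RK4 step at a time; state shown every 25 steps (Δt=0.25):
t=0.250: state=(1.704, -0.428)
t=0.500: state=(1.582, -0.546)
t=0.750: state=(1.432, -0.654)
t=1.000: state=(1.252, -0.787)
t=1.250: state=(1.034, -0.978)
t=1.500: state=(0.755, -1.279)
t=1.750: state=(0.378, -1.779)
t=2.000: state=(-0.157, -2.538)
t=2.250: state=(-0.880, -3.113)
t=2.500: state=(-1.585, -2.241)
t=2.750: state=(-1.945, -0.712)
t=3.000: state=(-2.011, 0.058)
t=3.250: state=(-1.957, 0.330)
t=3.500: state=(-1.859, 0.442)
t=3.750: state=(-1.739, 0.514)
t=4.000: state=(-1.602, 0.585)
t=4.250: state=(-1.445, 0.673)
t=4.500: state=(-1.262, 0.797)
t=4.750: state=(-1.041, 0.983)
t=5.000: state=(-0.762, 1.281)
t=5.250: state=(-0.384, 1.778)
t=5.500: state=(0.151, 2.539)
t=5.750: state=(0.874, 3.123)
t=6.000: state=(1.583, 2.259)
t=6.250: state=(1.946, 0.721)
t=6.500: state=(2.013, -0.056)
t=6.640: state=(1.991, -0.242)
largest grid value and its neighbours: y(5.750)=3.12262, y(5.760)=3.12288, y(5.770)=3.12033
parabola through these three points peaks at t≈5.756 with y≈3.12312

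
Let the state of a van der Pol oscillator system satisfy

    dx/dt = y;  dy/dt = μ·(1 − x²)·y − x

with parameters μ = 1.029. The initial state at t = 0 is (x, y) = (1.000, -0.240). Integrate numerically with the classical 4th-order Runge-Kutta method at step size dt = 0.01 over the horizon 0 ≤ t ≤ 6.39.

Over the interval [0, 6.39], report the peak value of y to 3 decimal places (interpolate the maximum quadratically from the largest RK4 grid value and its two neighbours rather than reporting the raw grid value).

t=0.000: state=(1.000, -0.240)
step 1 (dt=0.01): k1=(-0.240, -1.000), k2=(-0.245, -0.999), k3=(-0.245, -0.999), k4=(-0.250, -0.999); state += dt/6·(k1+2k2+2k3+k4)
t=0.010: state=(0.998, -0.250)
t=0.020: state=(0.995, -0.260)
t=0.030: state=(0.992, -0.270)
continuing one RK4 step at a time; state shown every 25 steps (Δt=0.25):
t=0.250: state=(0.909, -0.488)
t=0.500: state=(0.755, -0.746)
t=0.750: state=(0.533, -1.041)
t=1.000: state=(0.229, -1.404)
t=1.250: state=(-0.174, -1.821)
t=1.500: state=(-0.673, -2.128)
t=1.750: state=(-1.197, -1.949)
t=2.000: state=(-1.598, -1.197)
t=2.250: state=(-1.792, -0.394)
t=2.500: state=(-1.820, 0.124)
t=2.750: state=(-1.749, 0.413)
t=3.000: state=(-1.622, 0.594)
t=3.250: state=(-1.454, 0.744)
t=3.500: state=(-1.249, 0.907)
t=3.750: state=(-0.997, 1.120)
t=4.000: state=(-0.681, 1.425)
t=4.250: state=(-0.273, 1.865)
t=4.500: state=(0.261, 2.405)
t=4.750: state=(0.909, 2.676)
t=5.000: state=(1.520, 2.051)
t=5.250: state=(1.888, 0.894)
t=5.500: state=(2.000, 0.084)
t=5.750: state=(1.965, -0.310)
t=6.000: state=(1.861, -0.504)
t=6.250: state=(1.719, -0.629)
t=6.390: state=(1.626, -0.692)
largest grid value and its neighbours: y(4.710)=2.68077, y(4.720)=2.68189, y(4.730)=2.68151
parabola through these three points peaks at t≈4.722 with y≈2.68193

max y = 2.682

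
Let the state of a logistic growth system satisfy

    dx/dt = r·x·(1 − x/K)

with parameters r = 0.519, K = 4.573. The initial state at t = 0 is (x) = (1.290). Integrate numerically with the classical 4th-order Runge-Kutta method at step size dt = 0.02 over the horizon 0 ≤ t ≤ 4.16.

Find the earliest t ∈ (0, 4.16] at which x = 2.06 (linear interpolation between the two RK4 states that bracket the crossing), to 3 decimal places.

t=0.000: state=(1.290)
step 1 (dt=0.02): k1=(0.481), k2=(0.482), k3=(0.482), k4=(0.483); state += dt/6·(k1+2k2+2k3+k4)
t=0.020: state=(1.300)
t=0.040: state=(1.309)
t=0.060: state=(1.319)
continuing one RK4 step at a time; state shown every 10 steps (Δt=0.2):
t=0.200: state=(1.388)
t=0.400: state=(1.491)
t=0.600: state=(1.597)
t=0.800: state=(1.706)
t=1.000: state=(1.819)
t=1.200: state=(1.933)
t=1.400: state=(2.050)
next step: t=1.420: state=(2.062) — x has crossed 2.06
linear interpolation between t=1.400 (2.05011) and t=1.420 (2.06185) → t≈1.417

t = 1.417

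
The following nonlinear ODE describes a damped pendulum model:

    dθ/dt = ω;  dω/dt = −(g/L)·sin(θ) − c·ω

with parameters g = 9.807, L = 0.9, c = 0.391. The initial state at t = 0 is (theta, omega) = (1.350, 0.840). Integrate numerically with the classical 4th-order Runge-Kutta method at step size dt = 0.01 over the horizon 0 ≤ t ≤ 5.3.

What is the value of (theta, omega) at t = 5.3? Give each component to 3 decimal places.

t=0.000: state=(1.350, 0.840)
step 1 (dt=0.01): k1=(0.840, -10.961), k2=(0.785, -10.949), k3=(0.785, -10.948), k4=(0.731, -10.936); state += dt/6·(k1+2k2+2k3+k4)
t=0.010: state=(1.358, 0.731)
t=0.020: state=(1.365, 0.621)
t=0.030: state=(1.370, 0.512)
continuing one RK4 step at a time; state shown every 20 steps (Δt=0.2):
t=0.200: state=(1.304, -1.273)
t=0.400: state=(0.863, -3.040)
t=0.600: state=(0.153, -3.824)
t=0.800: state=(-0.562, -3.085)
t=1.000: state=(-1.013, -1.333)
t=1.200: state=(-1.083, 0.617)
t=1.400: state=(-0.785, 2.281)
t=1.600: state=(-0.225, 3.130)
t=1.800: state=(0.380, 2.712)
t=2.000: state=(0.793, 1.310)
t=2.200: state=(0.885, -0.387)
t=2.400: state=(0.654, -1.848)
t=2.600: state=(0.195, -2.582)
t=2.800: state=(-0.306, -2.254)
t=3.000: state=(-0.650, -1.084)
t=3.200: state=(-0.722, 0.365)
t=3.400: state=(-0.519, 1.586)
t=3.600: state=(-0.132, 2.146)
t=3.800: state=(0.279, 1.815)
t=4.000: state=(0.548, 0.803)
t=4.200: state=(0.586, -0.420)
t=4.400: state=(0.396, -1.404)
t=4.600: state=(0.065, -1.784)
t=4.800: state=(-0.267, -1.422)
t=5.000: state=(-0.468, -0.532)
t=5.200: state=(-0.471, 0.489)
t=5.300: state=(-0.400, 0.924)

(theta, omega) = (-0.400, 0.924)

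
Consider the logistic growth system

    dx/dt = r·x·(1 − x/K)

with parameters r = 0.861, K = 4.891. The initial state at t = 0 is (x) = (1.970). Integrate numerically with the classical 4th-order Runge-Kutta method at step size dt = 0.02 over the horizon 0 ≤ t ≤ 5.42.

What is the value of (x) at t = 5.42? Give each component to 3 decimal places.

t=0.000: state=(1.970)
step 1 (dt=0.02): k1=(1.013), k2=(1.015), k3=(1.015), k4=(1.016); state += dt/6·(k1+2k2+2k3+k4)
t=0.020: state=(1.990)
t=0.040: state=(2.011)
t=0.060: state=(2.031)
continuing one RK4 step at a time; state shown every 10 steps (Δt=0.2):
t=0.200: state=(2.176)
t=0.400: state=(2.385)
t=0.600: state=(2.595)
t=0.800: state=(2.804)
t=1.000: state=(3.006)
t=1.200: state=(3.202)
t=1.400: state=(3.387)
t=1.600: state=(3.560)
t=1.800: state=(3.720)
t=2.000: state=(3.866)
t=2.200: state=(3.999)
t=2.400: state=(4.118)
t=2.600: state=(4.223)
t=2.800: state=(4.317)
t=3.000: state=(4.398)
t=3.200: state=(4.470)
t=3.400: state=(4.531)
t=3.600: state=(4.585)
t=3.800: state=(4.631)
t=4.000: state=(4.670)
t=4.200: state=(4.704)
t=4.400: state=(4.732)
t=4.600: state=(4.757)
t=4.800: state=(4.777)
t=5.000: state=(4.795)
t=5.200: state=(4.810)
t=5.400: state=(4.823)
t=5.420: state=(4.824)

(x) = (4.824)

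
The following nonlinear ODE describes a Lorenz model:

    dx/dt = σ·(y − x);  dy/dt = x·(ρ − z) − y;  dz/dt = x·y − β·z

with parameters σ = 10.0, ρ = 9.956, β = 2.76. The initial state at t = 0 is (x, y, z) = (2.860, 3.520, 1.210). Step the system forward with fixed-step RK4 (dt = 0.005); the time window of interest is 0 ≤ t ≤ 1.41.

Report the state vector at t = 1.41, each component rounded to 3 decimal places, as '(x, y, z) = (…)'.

t=0.000: state=(2.860, 3.520, 1.210)
step 1 (dt=0.005): k1=(6.600, 21.494, 6.728), k2=(6.972, 21.536, 6.894), k3=(6.964, 21.543, 6.896), k4=(7.329, 21.591, 7.067); state += dt/6·(k1+2k2+2k3+k4)
t=0.005: state=(2.895, 3.628, 1.244)
t=0.010: state=(2.933, 3.736, 1.281)
t=0.015: state=(2.975, 3.845, 1.319)
continuing one RK4 step at a time; state shown every 10 steps (Δt=0.05):
t=0.050: state=(3.354, 4.632, 1.645)
t=0.100: state=(4.113, 5.852, 2.349)
t=0.150: state=(5.072, 7.147, 3.447)
t=0.200: state=(6.155, 8.364, 5.051)
t=0.250: state=(7.223, 9.213, 7.175)
t=0.300: state=(8.062, 9.341, 9.606)
t=0.350: state=(8.426, 8.548, 11.858)
t=0.400: state=(8.164, 7.015, 13.374)
t=0.450: state=(7.334, 5.249, 13.874)
t=0.500: state=(6.179, 3.742, 13.495)
t=0.550: state=(4.984, 2.710, 12.584)
t=0.600: state=(3.952, 2.125, 11.457)
t=0.650: state=(3.168, 1.859, 10.306)
t=0.700: state=(2.635, 1.795, 9.221)
t=0.750: state=(2.314, 1.855, 8.241)
t=0.800: state=(2.161, 1.998, 7.378)
t=0.850: state=(2.140, 2.210, 6.637)
t=0.900: state=(2.225, 2.488, 6.020)
t=0.950: state=(2.401, 2.839, 5.531)
t=1.000: state=(2.662, 3.269, 5.179)
t=1.050: state=(3.008, 3.785, 4.978)
t=1.100: state=(3.439, 4.387, 4.952)
t=1.150: state=(3.954, 5.060, 5.131)
t=1.200: state=(4.540, 5.772, 5.547)
t=1.250: state=(5.173, 6.457, 6.226)
t=1.300: state=(5.804, 7.019, 7.161)
t=1.350: state=(6.360, 7.339, 8.291)
t=1.400: state=(6.753, 7.319, 9.483)
t=1.410: state=(6.805, 7.271, 9.713)

(x, y, z) = (6.805, 7.271, 9.713)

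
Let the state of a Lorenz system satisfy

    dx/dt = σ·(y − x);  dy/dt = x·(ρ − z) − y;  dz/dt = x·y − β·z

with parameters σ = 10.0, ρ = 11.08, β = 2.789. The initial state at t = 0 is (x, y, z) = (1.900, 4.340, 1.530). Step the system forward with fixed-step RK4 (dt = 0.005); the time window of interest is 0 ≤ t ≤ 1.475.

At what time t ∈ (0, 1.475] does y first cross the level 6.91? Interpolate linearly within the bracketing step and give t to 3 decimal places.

t=0.000: state=(1.900, 4.340, 1.530)
step 1 (dt=0.005): k1=(24.400, 13.805, 3.979), k2=(24.135, 14.334, 4.284), k3=(24.155, 14.324, 4.281), k4=(23.908, 14.844, 4.588); state += dt/6·(k1+2k2+2k3+k4)
t=0.005: state=(2.021, 4.412, 1.551)
t=0.010: state=(2.139, 4.488, 1.576)
t=0.015: state=(2.256, 4.570, 1.603)
continuing one RK4 step at a time; state shown every 10 steps (Δt=0.05):
t=0.050: state=(3.043, 5.265, 1.891)
t=0.100: state=(4.184, 6.563, 2.648)
t=0.110: state=(4.424, 6.855, 2.860)
next step: t=0.115: state=(4.547, 7.003, 2.975) — y has crossed 6.91
linear interpolation between t=0.110 (6.85452) and t=0.115 (7.00294) → t≈0.112

t = 0.112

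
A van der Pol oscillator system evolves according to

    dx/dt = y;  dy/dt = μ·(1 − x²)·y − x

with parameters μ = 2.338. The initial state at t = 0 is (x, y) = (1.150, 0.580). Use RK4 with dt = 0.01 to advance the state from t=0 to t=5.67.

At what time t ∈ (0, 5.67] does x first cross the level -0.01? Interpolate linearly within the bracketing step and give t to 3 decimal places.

t = 1.841

t=0.000: state=(1.150, 0.580)
step 1 (dt=0.01): k1=(0.580, -1.587), k2=(0.572, -1.593), k3=(0.572, -1.593), k4=(0.564, -1.598); state += dt/6·(k1+2k2+2k3+k4)
t=0.010: state=(1.156, 0.564)
t=0.020: state=(1.161, 0.548)
t=0.030: state=(1.167, 0.532)
continuing one RK4 step at a time; state shown every 20 steps (Δt=0.2):
t=0.200: state=(1.234, 0.258)
t=0.400: state=(1.256, -0.021)
t=0.600: state=(1.230, -0.236)
t=0.800: state=(1.165, -0.410)
t=1.000: state=(1.066, -0.577)
t=1.200: state=(0.931, -0.778)
t=1.400: state=(0.749, -1.072)
t=1.600: state=(0.489, -1.568)
t=1.800: state=(0.095, -2.460)
t=1.840: state=(-0.008, -2.703)
next step: t=1.850: state=(-0.035, -2.766) — x has crossed -0.01
linear interpolation between t=1.840 (-0.00807) and t=1.850 (-0.03541) → t≈1.841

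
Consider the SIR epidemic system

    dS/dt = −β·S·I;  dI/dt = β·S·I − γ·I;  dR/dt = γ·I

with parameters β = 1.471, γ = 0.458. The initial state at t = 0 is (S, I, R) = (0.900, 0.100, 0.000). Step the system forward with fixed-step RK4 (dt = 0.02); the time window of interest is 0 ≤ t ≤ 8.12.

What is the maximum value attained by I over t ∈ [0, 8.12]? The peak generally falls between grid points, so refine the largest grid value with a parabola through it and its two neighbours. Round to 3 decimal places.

max I = 0.358

t=0.000: state=(0.900, 0.100, 0.000)
step 1 (dt=0.02): k1=(-0.132, 0.087, 0.046), k2=(-0.133, 0.087, 0.046), k3=(-0.133, 0.087, 0.046), k4=(-0.134, 0.088, 0.047); state += dt/6·(k1+2k2+2k3+k4)
t=0.020: state=(0.897, 0.102, 0.001)
t=0.040: state=(0.895, 0.104, 0.002)
t=0.060: state=(0.892, 0.105, 0.003)
continuing one RK4 step at a time; state shown every 25 steps (Δt=0.5):
t=0.500: state=(0.822, 0.150, 0.028)
t=1.000: state=(0.720, 0.211, 0.070)
t=1.500: state=(0.603, 0.273, 0.125)
t=2.000: state=(0.483, 0.323, 0.193)
t=2.500: state=(0.377, 0.352, 0.271)
t=3.000: state=(0.290, 0.357, 0.353)
t=3.500: state=(0.224, 0.343, 0.433)
t=4.000: state=(0.176, 0.316, 0.509)
t=4.500: state=(0.141, 0.282, 0.577)
t=5.000: state=(0.116, 0.246, 0.638)
t=5.500: state=(0.098, 0.212, 0.690)
t=6.000: state=(0.085, 0.180, 0.735)
t=6.500: state=(0.075, 0.152, 0.773)
t=7.000: state=(0.068, 0.127, 0.805)
t=7.500: state=(0.062, 0.106, 0.832)
t=8.000: state=(0.058, 0.088, 0.854)
t=8.120: state=(0.057, 0.084, 0.858)
largest grid value and its neighbours: I(2.840)=0.35813, I(2.860)=0.35816, I(2.880)=0.35814
parabola through these three points peaks at t≈2.863 with I≈0.35816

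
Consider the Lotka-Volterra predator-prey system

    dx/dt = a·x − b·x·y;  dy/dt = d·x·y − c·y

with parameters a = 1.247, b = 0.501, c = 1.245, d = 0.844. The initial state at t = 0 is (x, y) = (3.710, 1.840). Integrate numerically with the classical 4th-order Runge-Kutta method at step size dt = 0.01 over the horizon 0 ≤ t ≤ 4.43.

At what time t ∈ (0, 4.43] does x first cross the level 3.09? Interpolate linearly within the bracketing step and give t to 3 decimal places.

t=0.000: state=(3.710, 1.840)
step 1 (dt=0.01): k1=(1.206, 3.471), k2=(1.176, 3.513), k3=(1.176, 3.513), k4=(1.145, 3.556); state += dt/6·(k1+2k2+2k3+k4)
t=0.010: state=(3.722, 1.875)
t=0.020: state=(3.733, 1.911)
t=0.030: state=(3.743, 1.948)
continuing one RK4 step at a time; state shown every 20 steps (Δt=0.2):
t=0.200: state=(3.801, 2.716)
t=0.400: state=(3.502, 3.946)
t=0.530: state=(3.095, 4.826)
next step: t=0.540: state=(3.058, 4.892) — x has crossed 3.09
linear interpolation between t=0.530 (3.09457) and t=0.540 (3.05804) → t≈0.531

t = 0.531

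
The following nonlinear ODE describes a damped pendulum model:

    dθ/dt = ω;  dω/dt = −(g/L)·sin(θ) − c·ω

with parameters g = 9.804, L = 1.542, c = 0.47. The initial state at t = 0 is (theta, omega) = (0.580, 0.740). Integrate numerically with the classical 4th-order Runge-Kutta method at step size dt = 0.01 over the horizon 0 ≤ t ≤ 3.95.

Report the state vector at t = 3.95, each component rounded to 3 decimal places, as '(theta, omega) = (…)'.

(theta, omega) = (-0.262, -0.072)

t=0.000: state=(0.580, 0.740)
step 1 (dt=0.01): k1=(0.740, -3.832), k2=(0.721, -3.843), k3=(0.721, -3.842), k4=(0.702, -3.852); state += dt/6·(k1+2k2+2k3+k4)
t=0.010: state=(0.587, 0.702)
t=0.020: state=(0.594, 0.663)
t=0.030: state=(0.600, 0.624)
continuing one RK4 step at a time; state shown every 20 steps (Δt=0.2):
t=0.200: state=(0.650, -0.040)
t=0.400: state=(0.569, -0.742)
t=0.600: state=(0.368, -1.230)
t=0.800: state=(0.099, -1.400)
t=1.000: state=(-0.169, -1.225)
t=1.200: state=(-0.373, -0.780)
t=1.400: state=(-0.472, -0.201)
t=1.600: state=(-0.454, 0.369)
t=1.800: state=(-0.333, 0.809)
t=2.000: state=(-0.146, 1.026)
t=2.200: state=(0.060, 0.984)
t=2.400: state=(0.232, 0.712)
t=2.600: state=(0.335, 0.299)
t=2.800: state=(0.350, -0.144)
t=3.000: state=(0.282, -0.515)
t=3.200: state=(0.154, -0.734)
t=3.400: state=(0.002, -0.762)
t=3.600: state=(-0.138, -0.606)
t=3.800: state=(-0.232, -0.322)
t=3.950: state=(-0.262, -0.072)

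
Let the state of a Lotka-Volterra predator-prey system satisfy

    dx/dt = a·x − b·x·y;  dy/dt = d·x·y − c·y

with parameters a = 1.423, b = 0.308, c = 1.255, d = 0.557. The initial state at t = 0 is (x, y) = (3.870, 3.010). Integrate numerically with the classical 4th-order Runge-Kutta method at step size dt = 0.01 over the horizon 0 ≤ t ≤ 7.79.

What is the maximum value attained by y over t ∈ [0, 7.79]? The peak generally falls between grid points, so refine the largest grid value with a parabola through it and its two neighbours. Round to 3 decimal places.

t=0.000: state=(3.870, 3.010)
step 1 (dt=0.01): k1=(1.919, 2.711), k2=(1.908, 2.739), k3=(1.908, 2.739), k4=(1.896, 2.768); state += dt/6·(k1+2k2+2k3+k4)
t=0.010: state=(3.889, 3.037)
t=0.020: state=(3.908, 3.065)
t=0.030: state=(3.927, 3.094)
continuing one RK4 step at a time; state shown every 50 steps (Δt=0.5):
t=0.500: state=(4.290, 5.164)
t=1.000: state=(3.134, 7.995)
t=1.500: state=(1.748, 8.289)
t=2.000: state=(1.128, 6.505)
t=2.500: state=(0.980, 4.623)
t=3.000: state=(1.095, 3.278)
t=3.500: state=(1.441, 2.477)
t=4.000: state=(2.069, 2.141)
t=4.500: state=(3.016, 2.304)
t=5.000: state=(4.047, 3.308)
t=5.500: state=(4.181, 5.763)
t=6.000: state=(2.812, 8.319)
t=6.500: state=(1.569, 8.020)
t=7.000: state=(1.071, 6.103)
t=7.500: state=(0.985, 4.310)
t=7.790: state=(1.050, 3.526)
largest grid value and its neighbours: y(6.180)=8.55681, y(6.190)=8.55701, y(6.200)=8.55591
parabola through these three points peaks at t≈6.187 with y≈8.55709

max y = 8.557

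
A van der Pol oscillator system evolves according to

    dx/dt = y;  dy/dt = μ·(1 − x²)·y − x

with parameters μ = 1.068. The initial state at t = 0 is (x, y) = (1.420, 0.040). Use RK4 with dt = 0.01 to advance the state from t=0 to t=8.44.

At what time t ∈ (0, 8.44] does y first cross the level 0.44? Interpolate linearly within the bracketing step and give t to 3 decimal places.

t = 3.167

t=0.000: state=(1.420, 0.040)
step 1 (dt=0.01): k1=(0.040, -1.463), k2=(0.033, -1.456), k3=(0.033, -1.456), k4=(0.025, -1.448); state += dt/6·(k1+2k2+2k3+k4)
t=0.010: state=(1.420, 0.025)
t=0.020: state=(1.421, 0.011)
t=0.030: state=(1.421, -0.003)
continuing one RK4 step at a time; state shown every 50 steps (Δt=0.5):
t=0.500: state=(1.286, -0.529)
t=1.000: state=(0.907, -1.000)
t=1.500: state=(0.238, -1.756)
t=2.000: state=(-0.884, -2.560)
t=2.500: state=(-1.837, -0.900)
t=3.000: state=(-1.922, 0.295)
t=3.160: state=(-1.863, 0.435)
next step: t=3.170: state=(-1.859, 0.442) — y has crossed 0.44
linear interpolation between t=3.160 (0.43484) and t=3.170 (0.44192) → t≈3.167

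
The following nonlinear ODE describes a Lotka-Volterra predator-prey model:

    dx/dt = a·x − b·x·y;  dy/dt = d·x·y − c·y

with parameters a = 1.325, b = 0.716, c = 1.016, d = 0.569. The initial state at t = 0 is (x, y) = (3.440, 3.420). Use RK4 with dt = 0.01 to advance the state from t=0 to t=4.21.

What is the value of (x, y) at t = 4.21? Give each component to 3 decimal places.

(x, y) = (2.082, 0.617)

t=0.000: state=(3.440, 3.420)
step 1 (dt=0.01): k1=(-3.866, 3.219), k2=(-3.883, 3.197), k3=(-3.883, 3.197), k4=(-3.900, 3.173); state += dt/6·(k1+2k2+2k3+k4)
t=0.010: state=(3.401, 3.452)
t=0.020: state=(3.362, 3.483)
t=0.030: state=(3.323, 3.514)
continuing one RK4 step at a time; state shown every 20 steps (Δt=0.2):
t=0.200: state=(2.638, 3.945)
t=0.400: state=(1.916, 4.166)
t=0.600: state=(1.379, 4.093)
t=0.800: state=(1.018, 3.823)
t=1.000: state=(0.787, 3.454)
t=1.200: state=(0.644, 3.056)
t=1.400: state=(0.557, 2.669)
t=1.600: state=(0.509, 2.314)
t=1.800: state=(0.487, 1.998)
t=2.000: state=(0.487, 1.723)
t=2.200: state=(0.504, 1.488)
t=2.400: state=(0.539, 1.288)
t=2.600: state=(0.591, 1.121)
t=2.800: state=(0.663, 0.982)
t=3.000: state=(0.757, 0.869)
t=3.200: state=(0.878, 0.778)
t=3.400: state=(1.029, 0.708)
t=3.600: state=(1.216, 0.656)
t=3.800: state=(1.447, 0.623)
t=4.000: state=(1.728, 0.608)
t=4.200: state=(2.063, 0.616)
t=4.210: state=(2.082, 0.617)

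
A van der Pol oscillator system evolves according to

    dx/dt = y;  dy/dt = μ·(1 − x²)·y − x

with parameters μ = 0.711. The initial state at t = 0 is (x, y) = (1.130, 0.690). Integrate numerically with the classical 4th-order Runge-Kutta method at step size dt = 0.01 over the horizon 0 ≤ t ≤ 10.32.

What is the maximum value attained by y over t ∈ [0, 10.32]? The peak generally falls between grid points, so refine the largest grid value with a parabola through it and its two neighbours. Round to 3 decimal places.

t=0.000: state=(1.130, 0.690)
step 1 (dt=0.01): k1=(0.690, -1.266), k2=(0.684, -1.272), k3=(0.684, -1.272), k4=(0.677, -1.278); state += dt/6·(k1+2k2+2k3+k4)
t=0.010: state=(1.137, 0.677)
t=0.020: state=(1.144, 0.664)
t=0.030: state=(1.150, 0.652)
continuing one RK4 step at a time; state shown every 50 steps (Δt=0.5):
t=0.500: state=(1.305, 0.007)
t=1.000: state=(1.158, -0.567)
t=1.500: state=(0.749, -1.077)
t=2.000: state=(0.064, -1.680)
t=2.500: state=(-0.892, -1.992)
t=3.000: state=(-1.675, -0.938)
t=3.500: state=(-1.831, 0.192)
t=4.000: state=(-1.587, 0.724)
t=4.500: state=(-1.126, 1.129)
t=5.000: state=(-0.429, 1.706)
t=5.500: state=(0.600, 2.339)
t=6.000: state=(1.648, 1.494)
t=6.500: state=(1.986, -0.000)
t=7.000: state=(1.804, -0.627)
t=7.500: state=(1.401, -0.982)
t=8.000: state=(0.805, -1.438)
t=8.500: state=(-0.082, -2.141)
t=9.000: state=(-1.239, -2.184)
t=9.500: state=(-1.945, -0.563)
t=10.000: state=(-1.939, 0.418)
t=10.320: state=(-1.757, 0.699)
largest grid value and its neighbours: y(5.550)=2.35273, y(5.560)=2.35326, y(5.570)=2.35298
parabola through these three points peaks at t≈5.562 with y≈2.35327

max y = 2.353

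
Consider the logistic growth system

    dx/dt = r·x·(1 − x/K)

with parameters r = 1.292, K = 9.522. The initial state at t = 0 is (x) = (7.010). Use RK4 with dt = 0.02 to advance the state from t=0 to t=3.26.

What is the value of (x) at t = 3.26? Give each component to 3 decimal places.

(x) = (9.472)

t=0.000: state=(7.010)
step 1 (dt=0.02): k1=(2.389), k2=(2.375), k3=(2.375), k4=(2.360); state += dt/6·(k1+2k2+2k3+k4)
t=0.020: state=(7.057)
t=0.040: state=(7.104)
t=0.060: state=(7.151)
continuing one RK4 step at a time; state shown every 10 steps (Δt=0.2):
t=0.200: state=(7.458)
t=0.400: state=(7.845)
t=0.600: state=(8.173)
t=0.800: state=(8.445)
t=1.000: state=(8.669)
t=1.200: state=(8.849)
t=1.400: state=(8.994)
t=1.600: state=(9.109)
t=1.800: state=(9.200)
t=2.000: state=(9.271)
t=2.200: state=(9.327)
t=2.400: state=(9.371)
t=2.600: state=(9.405)
t=2.800: state=(9.431)
t=3.000: state=(9.452)
t=3.200: state=(9.468)
t=3.260: state=(9.472)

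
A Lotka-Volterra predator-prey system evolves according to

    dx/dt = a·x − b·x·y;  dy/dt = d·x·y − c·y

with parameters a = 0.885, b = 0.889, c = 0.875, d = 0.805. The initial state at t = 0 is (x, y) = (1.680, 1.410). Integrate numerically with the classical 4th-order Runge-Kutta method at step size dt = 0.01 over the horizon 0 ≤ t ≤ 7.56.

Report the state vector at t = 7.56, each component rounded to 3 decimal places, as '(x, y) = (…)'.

t=0.000: state=(1.680, 1.410)
step 1 (dt=0.01): k1=(-0.619, 0.673), k2=(-0.623, 0.671), k3=(-0.623, 0.671), k4=(-0.627, 0.669); state += dt/6·(k1+2k2+2k3+k4)
t=0.010: state=(1.674, 1.417)
t=0.020: state=(1.667, 1.423)
t=0.030: state=(1.661, 1.430)
continuing one RK4 step at a time; state shown every 25 steps (Δt=0.25):
t=0.250: state=(1.505, 1.562)
t=0.500: state=(1.311, 1.666)
t=0.750: state=(1.122, 1.710)
t=1.000: state=(0.958, 1.693)
t=1.250: state=(0.826, 1.627)
t=1.500: state=(0.726, 1.528)
t=1.750: state=(0.653, 1.410)
t=2.000: state=(0.604, 1.285)
t=2.250: state=(0.574, 1.162)
t=2.500: state=(0.561, 1.046)
t=2.750: state=(0.561, 0.941)
t=3.000: state=(0.574, 0.847)
t=3.250: state=(0.598, 0.766)
t=3.500: state=(0.635, 0.697)
t=3.750: state=(0.683, 0.639)
t=4.000: state=(0.743, 0.593)
t=4.250: state=(0.816, 0.557)
t=4.500: state=(0.902, 0.532)
t=4.750: state=(1.002, 0.518)
t=5.000: state=(1.115, 0.514)
t=5.250: state=(1.240, 0.524)
t=5.500: state=(1.374, 0.548)
t=5.750: state=(1.511, 0.588)
t=6.000: state=(1.644, 0.649)
t=6.250: state=(1.760, 0.735)
t=6.500: state=(1.842, 0.849)
t=6.750: state=(1.874, 0.993)
t=7.000: state=(1.841, 1.161)
t=7.250: state=(1.740, 1.338)
t=7.500: state=(1.582, 1.503)
t=7.560: state=(1.538, 1.538)

(x, y) = (1.538, 1.538)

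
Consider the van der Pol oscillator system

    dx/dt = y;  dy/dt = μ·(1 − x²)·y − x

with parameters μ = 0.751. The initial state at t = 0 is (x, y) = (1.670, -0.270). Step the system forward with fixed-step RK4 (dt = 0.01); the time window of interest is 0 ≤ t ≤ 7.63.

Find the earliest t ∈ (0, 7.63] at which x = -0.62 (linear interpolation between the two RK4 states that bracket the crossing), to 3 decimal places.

t=0.000: state=(1.670, -0.270)
step 1 (dt=0.01): k1=(-0.270, -1.307), k2=(-0.277, -1.298), k3=(-0.276, -1.298), k4=(-0.283, -1.289); state += dt/6·(k1+2k2+2k3+k4)
t=0.010: state=(1.667, -0.283)
t=0.020: state=(1.664, -0.296)
t=0.030: state=(1.661, -0.308)
continuing one RK4 step at a time; state shown every 25 steps (Δt=0.25):
t=0.250: state=(1.566, -0.549)
t=0.500: state=(1.400, -0.772)
t=0.750: state=(1.181, -0.985)
t=1.000: state=(0.905, -1.228)
t=1.250: state=(0.562, -1.529)
t=1.500: state=(0.135, -1.895)
t=1.750: state=(-0.384, -2.241)
t=1.850: state=(-0.613, -2.319)
next step: t=1.860: state=(-0.636, -2.324) — x has crossed -0.62
linear interpolation between t=1.850 (-0.61297) and t=1.860 (-0.63619) → t≈1.853

t = 1.853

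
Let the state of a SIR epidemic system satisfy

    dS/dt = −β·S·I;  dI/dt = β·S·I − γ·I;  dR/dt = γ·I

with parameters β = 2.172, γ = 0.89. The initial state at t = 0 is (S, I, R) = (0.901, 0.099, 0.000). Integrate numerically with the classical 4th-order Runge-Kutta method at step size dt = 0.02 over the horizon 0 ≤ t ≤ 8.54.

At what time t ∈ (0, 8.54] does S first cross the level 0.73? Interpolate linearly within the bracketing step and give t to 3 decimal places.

t=0.000: state=(0.901, 0.099, 0.000)
step 1 (dt=0.02): k1=(-0.194, 0.106, 0.088), k2=(-0.195, 0.106, 0.089), k3=(-0.195, 0.106, 0.089), k4=(-0.197, 0.107, 0.090); state += dt/6·(k1+2k2+2k3+k4)
t=0.020: state=(0.897, 0.101, 0.002)
t=0.040: state=(0.893, 0.103, 0.004)
t=0.060: state=(0.889, 0.105, 0.005)
continuing one RK4 step at a time; state shown every 25 steps (Δt=0.5):
t=0.500: state=(0.784, 0.159, 0.057)
t=0.680: state=(0.734, 0.182, 0.084)
next step: t=0.700: state=(0.728, 0.185, 0.088) — S has crossed 0.73
linear interpolation between t=0.680 (0.73350) and t=0.700 (0.72768) → t≈0.692

t = 0.692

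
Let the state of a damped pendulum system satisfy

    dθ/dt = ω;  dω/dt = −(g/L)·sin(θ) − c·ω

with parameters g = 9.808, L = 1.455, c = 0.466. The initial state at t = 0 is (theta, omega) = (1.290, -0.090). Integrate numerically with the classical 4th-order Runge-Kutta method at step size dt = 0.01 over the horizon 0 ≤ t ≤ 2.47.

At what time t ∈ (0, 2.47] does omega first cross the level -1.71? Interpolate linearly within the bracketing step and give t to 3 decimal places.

t = 0.278

t=0.000: state=(1.290, -0.090)
step 1 (dt=0.01): k1=(-0.090, -6.435), k2=(-0.122, -6.419), k3=(-0.122, -6.419), k4=(-0.154, -6.403); state += dt/6·(k1+2k2+2k3+k4)
t=0.010: state=(1.289, -0.154)
t=0.020: state=(1.287, -0.218)
t=0.030: state=(1.284, -0.282)
continuing one RK4 step at a time; state shown every 10 steps (Δt=0.1):
t=0.100: state=(1.249, -0.716)
t=0.200: state=(1.148, -1.298)
t=0.270: state=(1.044, -1.669)
next step: t=0.280: state=(1.027, -1.719) — omega has crossed -1.71
linear interpolation between t=0.270 (-1.66915) and t=0.280 (-1.71924) → t≈0.278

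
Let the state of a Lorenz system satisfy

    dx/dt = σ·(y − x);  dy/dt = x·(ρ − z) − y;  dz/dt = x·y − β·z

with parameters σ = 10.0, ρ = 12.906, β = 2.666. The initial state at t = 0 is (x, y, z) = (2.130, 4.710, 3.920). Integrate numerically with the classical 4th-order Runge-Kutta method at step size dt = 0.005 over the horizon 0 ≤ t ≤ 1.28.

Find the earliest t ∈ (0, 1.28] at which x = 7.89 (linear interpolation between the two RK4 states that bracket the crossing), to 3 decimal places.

t = 0.224

t=0.000: state=(2.130, 4.710, 3.920)
step 1 (dt=0.005): k1=(25.800, 14.430, -0.418), k2=(25.516, 14.976, -0.033), k3=(25.537, 14.966, -0.036), k4=(25.271, 15.503, 0.352); state += dt/6·(k1+2k2+2k3+k4)
t=0.005: state=(2.258, 4.785, 3.920)
t=0.010: state=(2.383, 4.865, 3.924)
t=0.015: state=(2.506, 4.950, 3.931)
continuing one RK4 step at a time; state shown every 10 steps (Δt=0.05):
t=0.050: state=(3.336, 5.676, 4.102)
t=0.100: state=(4.535, 7.030, 4.766)
t=0.150: state=(5.846, 8.586, 6.081)
t=0.200: state=(7.241, 10.016, 8.199)
t=0.220: state=(7.785, 10.439, 9.273)
next step: t=0.225: state=(7.917, 10.523, 9.559) — x has crossed 7.89
linear interpolation between t=0.220 (7.78528) and t=0.225 (7.91681) → t≈0.224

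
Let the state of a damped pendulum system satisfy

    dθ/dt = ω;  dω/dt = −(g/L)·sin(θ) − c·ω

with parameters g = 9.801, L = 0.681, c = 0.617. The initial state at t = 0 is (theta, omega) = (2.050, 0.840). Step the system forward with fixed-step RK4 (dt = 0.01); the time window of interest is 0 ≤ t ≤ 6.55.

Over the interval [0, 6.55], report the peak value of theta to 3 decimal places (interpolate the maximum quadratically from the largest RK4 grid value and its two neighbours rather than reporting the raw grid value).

t=0.000: state=(2.050, 0.840)
step 1 (dt=0.01): k1=(0.840, -13.289), k2=(0.774, -13.220), k3=(0.774, -13.223), k4=(0.708, -13.156); state += dt/6·(k1+2k2+2k3+k4)
t=0.010: state=(2.058, 0.708)
t=0.020: state=(2.064, 0.577)
t=0.030: state=(2.069, 0.447)
continuing one RK4 step at a time; state shown every 25 steps (Δt=0.25):
t=0.250: state=(1.866, -2.278)
t=0.500: state=(0.920, -5.134)
t=0.750: state=(-0.450, -5.057)
t=1.000: state=(-1.319, -1.674)
t=1.250: state=(-1.287, 1.834)
t=1.500: state=(-0.492, 4.171)
t=1.750: state=(0.530, 3.420)
t=2.000: state=(1.030, 0.455)
t=2.250: state=(0.775, -2.329)
t=2.500: state=(0.018, -3.285)
t=2.750: state=(-0.643, -1.676)
t=3.000: state=(-0.746, 0.832)
t=3.250: state=(-0.302, 2.449)
t=3.500: state=(0.303, 2.042)
t=3.750: state=(0.595, 0.180)
t=4.000: state=(0.406, -1.541)
t=4.250: state=(-0.059, -1.896)
t=4.500: state=(-0.413, -0.757)
t=4.750: state=(-0.405, 0.775)
t=5.000: state=(-0.093, 1.520)
t=5.250: state=(0.246, 0.998)
t=5.500: state=(0.348, -0.205)
t=5.750: state=(0.171, -1.083)
t=6.000: state=(-0.111, -1.010)
t=6.250: state=(-0.268, -0.173)
t=6.500: state=(-0.197, 0.676)
t=6.550: state=(-0.161, 0.782)
largest grid value and its neighbours: theta(0.060)=2.07693, theta(0.070)=2.07694, theta(0.080)=2.07569
parabola through these three points peaks at t≈0.065 with theta≈2.07709

max theta = 2.077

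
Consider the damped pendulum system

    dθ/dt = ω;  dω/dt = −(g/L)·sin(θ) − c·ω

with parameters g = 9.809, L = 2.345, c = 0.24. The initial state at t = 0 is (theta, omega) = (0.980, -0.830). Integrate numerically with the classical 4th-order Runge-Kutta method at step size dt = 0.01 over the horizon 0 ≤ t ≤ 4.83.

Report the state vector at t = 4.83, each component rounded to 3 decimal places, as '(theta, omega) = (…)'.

(theta, omega) = (-0.527, 0.528)

t=0.000: state=(0.980, -0.830)
step 1 (dt=0.01): k1=(-0.830, -3.275), k2=(-0.846, -3.261), k3=(-0.846, -3.261), k4=(-0.863, -3.247); state += dt/6·(k1+2k2+2k3+k4)
t=0.010: state=(0.972, -0.863)
t=0.020: state=(0.963, -0.895)
t=0.030: state=(0.954, -0.927)
continuing one RK4 step at a time; state shown every 20 steps (Δt=0.2):
t=0.200: state=(0.753, -1.417)
t=0.400: state=(0.426, -1.806)
t=0.600: state=(0.049, -1.913)
t=0.800: state=(-0.318, -1.711)
t=1.000: state=(-0.618, -1.257)
t=1.200: state=(-0.811, -0.657)
t=1.400: state=(-0.878, -0.010)
t=1.600: state=(-0.817, 0.608)
t=1.800: state=(-0.641, 1.128)
t=2.000: state=(-0.377, 1.475)
t=2.200: state=(-0.067, 1.586)
t=2.400: state=(0.240, 1.438)
t=2.600: state=(0.494, 1.073)
t=2.800: state=(0.660, 0.572)
t=3.000: state=(0.719, 0.019)
t=3.200: state=(0.669, -0.510)
t=3.400: state=(0.522, -0.948)
t=3.600: state=(0.300, -1.232)
t=3.800: state=(0.042, -1.313)
t=4.000: state=(-0.211, -1.181)
t=4.200: state=(-0.418, -0.869)
t=4.400: state=(-0.550, -0.443)
t=4.600: state=(-0.592, 0.025)
t=4.800: state=(-0.542, 0.468)
t=4.830: state=(-0.527, 0.528)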